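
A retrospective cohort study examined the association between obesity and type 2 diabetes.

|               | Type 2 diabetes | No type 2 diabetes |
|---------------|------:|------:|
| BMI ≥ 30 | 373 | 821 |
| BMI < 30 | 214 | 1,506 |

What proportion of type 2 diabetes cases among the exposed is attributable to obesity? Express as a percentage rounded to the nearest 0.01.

60.17

Cells: a = 373, b = 821, c = 214, d = 1506.
Risk in exposed = 373/1194 = 0.31240; risk in unexposed = 214/1720 = 0.12442.
RR = 0.31240/0.12442 = 2.51084
AR% = (RR − 1)/RR × 100 = (2.51084 − 1)/2.51084 × 100 = 60.1727%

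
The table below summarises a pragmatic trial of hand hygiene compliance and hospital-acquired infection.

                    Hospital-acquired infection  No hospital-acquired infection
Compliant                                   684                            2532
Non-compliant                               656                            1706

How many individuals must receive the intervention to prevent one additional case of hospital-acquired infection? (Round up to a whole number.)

16

Risk in treated group = 684/3216 = 0.21269; risk in control = 656/2362 = 0.27773.
Absolute risk reduction = 0.27773 − 0.21269 = 0.06504
NNT = 1 / ARR = 1 / 0.06504 = 15.374 → round up → 16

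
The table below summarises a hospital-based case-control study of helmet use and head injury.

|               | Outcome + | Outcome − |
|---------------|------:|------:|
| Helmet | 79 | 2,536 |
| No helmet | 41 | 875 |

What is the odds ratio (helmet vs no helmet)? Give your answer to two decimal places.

0.66

Cells: a = 79, b = 2536, c = 41, d = 875.
OR = (a·d)/(b·c) = (79 × 875) / (2536 × 41) = 69125 / 103976 = 0.66482
Exposure is associated with lower odds of head injury (OR = 0.66 < 1).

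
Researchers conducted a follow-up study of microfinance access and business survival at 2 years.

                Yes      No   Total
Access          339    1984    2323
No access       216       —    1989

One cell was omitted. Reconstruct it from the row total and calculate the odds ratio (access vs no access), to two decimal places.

The missing cell is in the unexposed row: 1989 − 216 = 1773.
So a = 339, b = 1984, c = 216, d = 1773.
OR = (a·d)/(b·c) = (339 × 1773) / (1984 × 216) = 601047 / 428544 = 1.40253

1.40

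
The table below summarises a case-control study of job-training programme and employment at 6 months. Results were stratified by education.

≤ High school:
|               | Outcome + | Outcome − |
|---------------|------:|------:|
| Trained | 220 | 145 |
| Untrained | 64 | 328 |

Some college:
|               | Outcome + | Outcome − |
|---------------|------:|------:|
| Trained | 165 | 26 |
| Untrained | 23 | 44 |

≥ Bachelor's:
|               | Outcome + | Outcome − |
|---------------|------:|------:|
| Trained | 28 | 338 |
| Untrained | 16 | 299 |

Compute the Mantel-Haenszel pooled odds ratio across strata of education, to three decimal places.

OR_MH = Σ(aᵢdᵢ/nᵢ) / Σ(bᵢcᵢ/nᵢ), where nᵢ is the stratum total.
Stratum 1 (≤ High school): n = 757; a·d/n = 220·328/757 = 95.3236; b·c/n = 145·64/757 = 12.2589
Stratum 2 (Some college): n = 258; a·d/n = 165·44/258 = 28.1395; b·c/n = 26·23/258 = 2.3178
Stratum 3 (≥ Bachelor's): n = 681; a·d/n = 28·299/681 = 12.2937; b·c/n = 338·16/681 = 7.9413
OR_MH = (95.3236 + 28.1395 + 12.2937) / (12.2589 + 2.3178 + 7.9413) = 135.7569 / 22.5180 = 6.02881

6.029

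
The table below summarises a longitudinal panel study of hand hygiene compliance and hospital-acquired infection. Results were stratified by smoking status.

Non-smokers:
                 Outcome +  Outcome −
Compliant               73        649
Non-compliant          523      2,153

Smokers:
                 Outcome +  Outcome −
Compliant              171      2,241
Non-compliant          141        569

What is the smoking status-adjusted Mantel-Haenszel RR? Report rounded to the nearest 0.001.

0.438

RR_MH = Σ(aᵢ·n₀ᵢ/nᵢ) / Σ(cᵢ·n₁ᵢ/nᵢ), with n₁ᵢ = aᵢ+bᵢ (exposed), n₀ᵢ = cᵢ+dᵢ (unexposed), nᵢ = n₁ᵢ+n₀ᵢ.
Stratum 1 (Non-smokers): n₁ = 722, n₀ = 2676, n = 3398; a·n₀/n = 73·2676/3398 = 57.4891; c·n₁/n = 523·722/3398 = 111.1260
Stratum 2 (Smokers): n₁ = 2412, n₀ = 710, n = 3122; a·n₀/n = 171·710/3122 = 38.8885; c·n₁/n = 141·2412/3122 = 108.9340
RR_MH = (57.4891 + 38.8885) / (111.1260 + 108.9340) = 96.3776 / 220.0600 = 0.43796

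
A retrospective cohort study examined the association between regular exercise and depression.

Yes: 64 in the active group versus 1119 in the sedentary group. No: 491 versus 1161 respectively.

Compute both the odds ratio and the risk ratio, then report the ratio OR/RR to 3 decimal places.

0.576

From the description: a = 64, b = 491, c = 1119, d = 1161.
OR = (64·1161)/(491·1119) = 74304/549429 = 0.13524
Risk in exposed = 64/555 = 0.11532; risk in unexposed = 1119/2280 = 0.49079; RR = 0.23496
OR/RR = 0.13524 / 0.23496 = 0.57558
The outcome is not rare, so the OR lies further from 1 than the RR.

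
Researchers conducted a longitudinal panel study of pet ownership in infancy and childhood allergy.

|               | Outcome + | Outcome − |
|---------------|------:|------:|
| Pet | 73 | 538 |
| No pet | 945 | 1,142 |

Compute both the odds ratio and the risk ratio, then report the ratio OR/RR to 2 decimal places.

0.62

Cells: a = 73, b = 538, c = 945, d = 1142.
OR = (73·1142)/(538·945) = 83366/508410 = 0.16397
Risk in exposed = 73/611 = 0.11948; risk in unexposed = 945/2087 = 0.45280; RR = 0.26386
OR/RR = 0.16397 / 0.26386 = 0.62144
The outcome is not rare, so the OR lies further from 1 than the RR.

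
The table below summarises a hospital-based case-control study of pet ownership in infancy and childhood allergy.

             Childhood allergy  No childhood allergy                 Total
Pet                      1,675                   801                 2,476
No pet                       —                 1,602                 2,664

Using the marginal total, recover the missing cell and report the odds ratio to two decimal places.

The missing cell is in the unexposed row: 2664 − 1602 = 1062.
So a = 1675, b = 801, c = 1062, d = 1602.
OR = (a·d)/(b·c) = (1675 × 1602) / (801 × 1062) = 2683350 / 850662 = 3.15443

3.15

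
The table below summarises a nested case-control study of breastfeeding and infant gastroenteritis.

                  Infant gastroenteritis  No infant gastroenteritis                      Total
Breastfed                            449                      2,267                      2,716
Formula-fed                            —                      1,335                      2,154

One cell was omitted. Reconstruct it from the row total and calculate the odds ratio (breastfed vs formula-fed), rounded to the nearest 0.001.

0.323

The missing cell is in the unexposed row: 2154 − 1335 = 819.
So a = 449, b = 2267, c = 819, d = 1335.
OR = (a·d)/(b·c) = (449 × 1335) / (2267 × 819) = 599415 / 1856673 = 0.32284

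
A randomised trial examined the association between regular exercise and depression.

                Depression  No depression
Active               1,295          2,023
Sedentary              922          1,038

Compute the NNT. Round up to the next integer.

13

Risk in treated group = 1295/3318 = 0.39030; risk in control = 922/1960 = 0.47041.
Absolute risk reduction = 0.47041 − 0.39030 = 0.08011
NNT = 1 / ARR = 1 / 0.08011 = 12.482 → round up → 13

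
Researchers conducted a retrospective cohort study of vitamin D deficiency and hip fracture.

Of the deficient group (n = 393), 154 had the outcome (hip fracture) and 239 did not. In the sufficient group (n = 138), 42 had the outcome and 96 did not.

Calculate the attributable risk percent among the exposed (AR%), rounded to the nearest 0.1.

22.3

From the description: a = 154, b = 239, c = 42, d = 96.
Risk in exposed = 154/393 = 0.39186; risk in unexposed = 42/138 = 0.30435.
RR = 0.39186/0.30435 = 1.28753
AR% = (RR − 1)/RR × 100 = (1.28753 − 1)/1.28753 × 100 = 22.3320%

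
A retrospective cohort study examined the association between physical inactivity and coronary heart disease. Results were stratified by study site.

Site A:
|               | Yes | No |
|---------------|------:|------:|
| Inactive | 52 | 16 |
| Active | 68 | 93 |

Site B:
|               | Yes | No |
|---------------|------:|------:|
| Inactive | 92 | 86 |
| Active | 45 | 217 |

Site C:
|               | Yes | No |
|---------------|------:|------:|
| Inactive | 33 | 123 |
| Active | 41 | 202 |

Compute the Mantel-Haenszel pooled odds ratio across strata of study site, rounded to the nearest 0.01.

OR_MH = Σ(aᵢdᵢ/nᵢ) / Σ(bᵢcᵢ/nᵢ), where nᵢ is the stratum total.
Stratum 1 (Site A): n = 229; a·d/n = 52·93/229 = 21.1179; b·c/n = 16·68/229 = 4.7511
Stratum 2 (Site B): n = 440; a·d/n = 92·217/440 = 45.3727; b·c/n = 86·45/440 = 8.7955
Stratum 3 (Site C): n = 399; a·d/n = 33·202/399 = 16.7068; b·c/n = 123·41/399 = 12.6391
OR_MH = (21.1179 + 45.3727 + 16.7068) / (4.7511 + 8.7955 + 12.6391) = 83.1974 / 26.1856 = 3.17721

3.18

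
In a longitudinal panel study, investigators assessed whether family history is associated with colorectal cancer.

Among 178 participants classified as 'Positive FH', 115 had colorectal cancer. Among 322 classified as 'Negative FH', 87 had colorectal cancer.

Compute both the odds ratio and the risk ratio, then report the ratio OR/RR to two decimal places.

From the description: a = 115, b = 63, c = 87, d = 235.
OR = (115·235)/(63·87) = 27025/5481 = 4.93067
Risk in exposed = 115/178 = 0.64607; risk in unexposed = 87/322 = 0.27019; RR = 2.39119
OR/RR = 4.93067 / 2.39119 = 2.06201
The outcome is not rare, so the OR lies further from 1 than the RR.

2.06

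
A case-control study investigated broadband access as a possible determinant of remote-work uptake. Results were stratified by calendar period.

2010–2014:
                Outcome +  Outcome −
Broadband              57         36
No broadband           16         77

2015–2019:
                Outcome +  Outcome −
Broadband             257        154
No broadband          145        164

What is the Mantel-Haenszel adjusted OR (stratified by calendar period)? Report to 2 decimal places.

2.41

OR_MH = Σ(aᵢdᵢ/nᵢ) / Σ(bᵢcᵢ/nᵢ), where nᵢ is the stratum total.
Stratum 1 (2010–2014): n = 186; a·d/n = 57·77/186 = 23.5968; b·c/n = 36·16/186 = 3.0968
Stratum 2 (2015–2019): n = 720; a·d/n = 257·164/720 = 58.5389; b·c/n = 154·145/720 = 31.0139
OR_MH = (23.5968 + 58.5389) / (3.0968 + 31.0139) = 82.1357 / 34.1107 = 2.40792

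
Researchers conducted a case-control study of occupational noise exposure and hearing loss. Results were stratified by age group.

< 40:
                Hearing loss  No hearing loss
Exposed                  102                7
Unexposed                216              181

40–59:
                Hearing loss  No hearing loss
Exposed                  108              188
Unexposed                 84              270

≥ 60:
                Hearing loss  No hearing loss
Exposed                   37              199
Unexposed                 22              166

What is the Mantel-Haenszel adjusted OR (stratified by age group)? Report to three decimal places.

2.548

OR_MH = Σ(aᵢdᵢ/nᵢ) / Σ(bᵢcᵢ/nᵢ), where nᵢ is the stratum total.
Stratum 1 (< 40): n = 506; a·d/n = 102·181/506 = 36.4862; b·c/n = 7·216/506 = 2.9881
Stratum 2 (40–59): n = 650; a·d/n = 108·270/650 = 44.8615; b·c/n = 188·84/650 = 24.2954
Stratum 3 (≥ 60): n = 424; a·d/n = 37·166/424 = 14.4858; b·c/n = 199·22/424 = 10.3255
OR_MH = (36.4862 + 44.8615 + 14.4858) / (2.9881 + 24.2954 + 10.3255) = 95.8336 / 37.6090 = 2.54815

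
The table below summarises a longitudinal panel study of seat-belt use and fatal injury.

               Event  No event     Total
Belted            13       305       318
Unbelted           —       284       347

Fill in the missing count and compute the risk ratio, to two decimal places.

0.23

The missing cell is in the unexposed row: 347 − 284 = 63.
So a = 13, b = 305, c = 63, d = 284.
RR = [a/(a+b)] / [c/(c+d)] = (13/318) / (63/347) = 0.04088/0.18156 = 0.22517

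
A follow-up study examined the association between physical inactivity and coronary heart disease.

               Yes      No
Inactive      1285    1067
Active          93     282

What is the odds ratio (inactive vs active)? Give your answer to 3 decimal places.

Cells: a = 1285, b = 1067, c = 93, d = 282.
OR = (a·d)/(b·c) = (1285 × 282) / (1067 × 93) = 362370 / 99231 = 3.65178
The odds of coronary heart disease are about 3.65 times as high in the inactive group.

3.652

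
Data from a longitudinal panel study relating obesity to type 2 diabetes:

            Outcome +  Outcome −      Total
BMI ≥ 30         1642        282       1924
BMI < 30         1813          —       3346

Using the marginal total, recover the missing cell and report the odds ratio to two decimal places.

4.92

The missing cell is in the unexposed row: 3346 − 1813 = 1533.
So a = 1642, b = 282, c = 1813, d = 1533.
OR = (a·d)/(b·c) = (1642 × 1533) / (282 × 1813) = 2517186 / 511266 = 4.92344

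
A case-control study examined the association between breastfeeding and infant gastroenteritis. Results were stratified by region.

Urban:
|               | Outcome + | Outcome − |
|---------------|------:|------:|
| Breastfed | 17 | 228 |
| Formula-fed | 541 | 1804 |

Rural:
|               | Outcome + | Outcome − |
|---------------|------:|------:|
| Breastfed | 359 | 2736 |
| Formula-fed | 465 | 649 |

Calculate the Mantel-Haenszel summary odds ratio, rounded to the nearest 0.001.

0.192

OR_MH = Σ(aᵢdᵢ/nᵢ) / Σ(bᵢcᵢ/nᵢ), where nᵢ is the stratum total.
Stratum 1 (Urban): n = 2590; a·d/n = 17·1804/2590 = 11.8409; b·c/n = 228·541/2590 = 47.6247
Stratum 2 (Rural): n = 4209; a·d/n = 359·649/4209 = 55.3554; b·c/n = 2736·465/4209 = 302.2666
OR_MH = (11.8409 + 55.3554) / (47.6247 + 302.2666) = 67.1964 / 349.8913 = 0.19205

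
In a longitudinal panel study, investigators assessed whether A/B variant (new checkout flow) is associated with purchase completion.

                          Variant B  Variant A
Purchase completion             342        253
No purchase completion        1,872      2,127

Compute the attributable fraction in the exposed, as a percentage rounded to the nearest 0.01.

31.18

Reading the table with exposure as columns: a = 342 (Variant B, case), b = 1872 (Variant B, non-case), c = 253 (Variant A, case), d = 2127.
Risk in exposed = 342/2214 = 0.15447; risk in unexposed = 253/2380 = 0.10630.
RR = 0.15447/0.10630 = 1.45313
AR% = (RR − 1)/RR × 100 = (1.45313 − 1)/1.45313 × 100 = 31.1831%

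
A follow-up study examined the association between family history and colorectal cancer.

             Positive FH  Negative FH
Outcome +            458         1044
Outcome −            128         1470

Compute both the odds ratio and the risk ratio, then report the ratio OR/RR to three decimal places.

2.677

Reading the table with exposure as columns: a = 458 (Positive FH, case), b = 128 (Positive FH, non-case), c = 1044 (Negative FH, case), d = 1470.
OR = (458·1470)/(128·1044) = 673260/133632 = 5.03816
Risk in exposed = 458/586 = 0.78157; risk in unexposed = 1044/2514 = 0.41527; RR = 1.88206
OR/RR = 5.03816 / 1.88206 = 2.67695
The outcome is not rare, so the OR lies further from 1 than the RR.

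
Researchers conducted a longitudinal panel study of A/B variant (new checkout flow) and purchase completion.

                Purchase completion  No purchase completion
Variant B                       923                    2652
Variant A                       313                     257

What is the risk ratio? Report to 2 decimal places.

Cells: a = 923, b = 2652, c = 313, d = 257.
Risk in exposed = 923/3575 = 0.25818; risk in unexposed = 313/570 = 0.54912.
RR = 0.25818 / 0.54912 = 0.47017
The risk is 53% lower among the exposed than among the unexposed.

0.47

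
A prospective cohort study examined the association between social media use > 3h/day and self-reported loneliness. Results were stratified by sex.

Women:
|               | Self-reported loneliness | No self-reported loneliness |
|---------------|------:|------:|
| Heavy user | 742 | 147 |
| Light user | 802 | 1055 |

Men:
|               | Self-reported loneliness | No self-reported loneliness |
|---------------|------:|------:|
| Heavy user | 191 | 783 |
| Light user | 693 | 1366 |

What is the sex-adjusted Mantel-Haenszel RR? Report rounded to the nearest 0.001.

1.310

RR_MH = Σ(aᵢ·n₀ᵢ/nᵢ) / Σ(cᵢ·n₁ᵢ/nᵢ), with n₁ᵢ = aᵢ+bᵢ (exposed), n₀ᵢ = cᵢ+dᵢ (unexposed), nᵢ = n₁ᵢ+n₀ᵢ.
Stratum 1 (Women): n₁ = 889, n₀ = 1857, n = 2746; a·n₀/n = 742·1857/2746 = 501.7822; c·n₁/n = 802·889/2746 = 259.6424
Stratum 2 (Men): n₁ = 974, n₀ = 2059, n = 3033; a·n₀/n = 191·2059/3033 = 129.6634; c·n₁/n = 693·974/3033 = 222.5460
RR_MH = (501.7822 + 129.6634) / (259.6424 + 222.5460) = 631.4456 / 482.1884 = 1.30954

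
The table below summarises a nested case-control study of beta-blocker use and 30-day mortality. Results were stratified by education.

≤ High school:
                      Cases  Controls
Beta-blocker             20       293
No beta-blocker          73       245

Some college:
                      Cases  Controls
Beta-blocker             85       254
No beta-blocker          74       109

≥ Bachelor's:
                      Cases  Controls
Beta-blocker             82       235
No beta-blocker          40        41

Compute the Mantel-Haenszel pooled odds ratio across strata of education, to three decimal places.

OR_MH = Σ(aᵢdᵢ/nᵢ) / Σ(bᵢcᵢ/nᵢ), where nᵢ is the stratum total.
Stratum 1 (≤ High school): n = 631; a·d/n = 20·245/631 = 7.7655; b·c/n = 293·73/631 = 33.8970
Stratum 2 (Some college): n = 522; a·d/n = 85·109/522 = 17.7490; b·c/n = 254·74/522 = 36.0077
Stratum 3 (≥ Bachelor's): n = 398; a·d/n = 82·41/398 = 8.4472; b·c/n = 235·40/398 = 23.6181
OR_MH = (7.7655 + 17.7490 + 8.4472) / (33.8970 + 36.0077 + 23.6181) = 33.9617 / 93.5227 = 0.36314

0.363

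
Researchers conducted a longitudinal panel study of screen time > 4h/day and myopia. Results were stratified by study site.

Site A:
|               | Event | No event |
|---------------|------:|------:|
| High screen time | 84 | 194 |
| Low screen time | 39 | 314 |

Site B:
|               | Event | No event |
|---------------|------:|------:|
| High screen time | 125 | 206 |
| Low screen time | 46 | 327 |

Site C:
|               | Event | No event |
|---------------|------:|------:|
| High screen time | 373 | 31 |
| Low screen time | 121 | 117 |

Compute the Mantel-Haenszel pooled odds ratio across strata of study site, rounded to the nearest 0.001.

5.363

OR_MH = Σ(aᵢdᵢ/nᵢ) / Σ(bᵢcᵢ/nᵢ), where nᵢ is the stratum total.
Stratum 1 (Site A): n = 631; a·d/n = 84·314/631 = 41.8003; b·c/n = 194·39/631 = 11.9905
Stratum 2 (Site B): n = 704; a·d/n = 125·327/704 = 58.0611; b·c/n = 206·46/704 = 13.4602
Stratum 3 (Site C): n = 642; a·d/n = 373·117/642 = 67.9766; b·c/n = 31·121/642 = 5.8427
OR_MH = (41.8003 + 58.0611 + 67.9766) / (11.9905 + 13.4602 + 5.8427) = 167.8380 / 31.2934 = 5.36337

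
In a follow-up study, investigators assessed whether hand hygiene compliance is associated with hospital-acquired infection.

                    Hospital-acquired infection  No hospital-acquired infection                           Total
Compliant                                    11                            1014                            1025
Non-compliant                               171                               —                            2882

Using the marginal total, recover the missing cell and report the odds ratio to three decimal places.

0.172

The missing cell is in the unexposed row: 2882 − 171 = 2711.
So a = 11, b = 1014, c = 171, d = 2711.
OR = (a·d)/(b·c) = (11 × 2711) / (1014 × 171) = 29821 / 173394 = 0.17198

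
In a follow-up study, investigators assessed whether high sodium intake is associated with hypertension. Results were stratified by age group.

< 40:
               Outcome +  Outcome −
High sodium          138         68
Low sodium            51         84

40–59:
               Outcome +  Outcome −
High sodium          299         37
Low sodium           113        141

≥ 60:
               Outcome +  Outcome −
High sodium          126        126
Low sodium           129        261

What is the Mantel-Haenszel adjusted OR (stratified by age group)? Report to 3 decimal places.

OR_MH = Σ(aᵢdᵢ/nᵢ) / Σ(bᵢcᵢ/nᵢ), where nᵢ is the stratum total.
Stratum 1 (< 40): n = 341; a·d/n = 138·84/341 = 33.9941; b·c/n = 68·51/341 = 10.1701
Stratum 2 (40–59): n = 590; a·d/n = 299·141/590 = 71.4559; b·c/n = 37·113/590 = 7.0864
Stratum 3 (≥ 60): n = 642; a·d/n = 126·261/642 = 51.2243; b·c/n = 126·129/642 = 25.3178
OR_MH = (33.9941 + 71.4559 + 51.2243) / (10.1701 + 7.0864 + 25.3178) = 156.6744 / 42.5743 = 3.68002

3.680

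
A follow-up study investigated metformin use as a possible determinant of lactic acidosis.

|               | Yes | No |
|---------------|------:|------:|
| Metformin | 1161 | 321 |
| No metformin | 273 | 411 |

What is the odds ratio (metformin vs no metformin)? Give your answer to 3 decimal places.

Cells: a = 1161, b = 321, c = 273, d = 411.
OR = (a·d)/(b·c) = (1161 × 411) / (321 × 273) = 477171 / 87633 = 5.44511
The odds of lactic acidosis are about 5.45 times as high in the metformin group.

5.445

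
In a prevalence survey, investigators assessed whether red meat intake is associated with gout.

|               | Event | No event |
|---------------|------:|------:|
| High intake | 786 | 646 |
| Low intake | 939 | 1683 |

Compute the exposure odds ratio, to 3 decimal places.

Cells: a = 786, b = 646, c = 939, d = 1683.
OR = (a·d)/(b·c) = (786 × 1683) / (646 × 939) = 1322838 / 606594 = 2.18076
The odds of gout are about 2.18 times as high in the high intake group.

2.181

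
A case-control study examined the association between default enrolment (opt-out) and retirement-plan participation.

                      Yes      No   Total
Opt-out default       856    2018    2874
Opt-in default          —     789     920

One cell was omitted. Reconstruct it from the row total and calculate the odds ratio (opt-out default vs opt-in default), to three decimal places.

2.555

The missing cell is in the unexposed row: 920 − 789 = 131.
So a = 856, b = 2018, c = 131, d = 789.
OR = (a·d)/(b·c) = (856 × 789) / (2018 × 131) = 675384 / 264358 = 2.55481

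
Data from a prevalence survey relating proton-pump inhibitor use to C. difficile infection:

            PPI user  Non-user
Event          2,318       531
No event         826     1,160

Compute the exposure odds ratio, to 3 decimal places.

6.131

Reading the table with exposure as columns: a = 2318 (PPI user, case), b = 826 (PPI user, non-case), c = 531 (Non-user, case), d = 1160.
OR = (a·d)/(b·c) = (2318 × 1160) / (826 × 531) = 2688880 / 438606 = 6.13051
The odds of C. difficile infection are about 6.13 times as high in the ppi user group.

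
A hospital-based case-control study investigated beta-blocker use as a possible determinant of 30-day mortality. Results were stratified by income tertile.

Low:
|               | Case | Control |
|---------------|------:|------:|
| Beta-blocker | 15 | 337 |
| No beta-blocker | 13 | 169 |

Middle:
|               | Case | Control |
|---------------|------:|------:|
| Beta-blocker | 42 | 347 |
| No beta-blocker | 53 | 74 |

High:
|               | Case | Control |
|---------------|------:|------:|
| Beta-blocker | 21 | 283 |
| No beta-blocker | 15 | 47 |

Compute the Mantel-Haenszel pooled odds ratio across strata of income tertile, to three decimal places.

0.243

OR_MH = Σ(aᵢdᵢ/nᵢ) / Σ(bᵢcᵢ/nᵢ), where nᵢ is the stratum total.
Stratum 1 (Low): n = 534; a·d/n = 15·169/534 = 4.7472; b·c/n = 337·13/534 = 8.2041
Stratum 2 (Middle): n = 516; a·d/n = 42·74/516 = 6.0233; b·c/n = 347·53/516 = 35.6415
Stratum 3 (High): n = 366; a·d/n = 21·47/366 = 2.6967; b·c/n = 283·15/366 = 11.5984
OR_MH = (4.7472 + 6.0233 + 2.6967) / (8.2041 + 35.6415 + 11.5984) = 13.4672 / 55.4440 = 0.24290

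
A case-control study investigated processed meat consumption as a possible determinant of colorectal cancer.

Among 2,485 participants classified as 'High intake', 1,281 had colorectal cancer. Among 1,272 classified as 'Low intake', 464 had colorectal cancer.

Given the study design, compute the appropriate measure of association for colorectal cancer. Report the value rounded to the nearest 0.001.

1.853

From the description: a = 1281, b = 1204, c = 464, d = 808.
This is a case-control study: participants were sampled on outcome status, so risks in the source population cannot be estimated directly — relative risk is not valid here. The odds ratio is the appropriate measure.
OR = (a·d)/(b·c) = (1281 × 808) / (1204 × 464) = 1035048 / 558656 = 1.85275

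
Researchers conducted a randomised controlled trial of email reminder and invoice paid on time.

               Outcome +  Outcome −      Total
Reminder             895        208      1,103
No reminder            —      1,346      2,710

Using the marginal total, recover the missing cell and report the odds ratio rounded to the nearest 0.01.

The missing cell is in the unexposed row: 2710 − 1346 = 1364.
So a = 895, b = 208, c = 1364, d = 1346.
OR = (a·d)/(b·c) = (895 × 1346) / (208 × 1364) = 1204670 / 283712 = 4.24610

4.25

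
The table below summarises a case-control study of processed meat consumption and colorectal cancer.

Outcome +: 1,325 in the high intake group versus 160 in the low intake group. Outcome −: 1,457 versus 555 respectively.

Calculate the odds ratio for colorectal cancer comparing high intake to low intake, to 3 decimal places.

From the description: a = 1325, b = 1457, c = 160, d = 555.
OR = (a·d)/(b·c) = (1325 × 555) / (1457 × 160) = 735375 / 233120 = 3.15449
The odds of colorectal cancer are about 3.15 times as high in the high intake group.

3.154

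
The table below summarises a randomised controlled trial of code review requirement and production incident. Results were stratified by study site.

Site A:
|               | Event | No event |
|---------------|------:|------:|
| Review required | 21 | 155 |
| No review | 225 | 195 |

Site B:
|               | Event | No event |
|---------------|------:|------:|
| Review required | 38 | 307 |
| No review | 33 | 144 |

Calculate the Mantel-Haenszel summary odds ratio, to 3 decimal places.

0.223

OR_MH = Σ(aᵢdᵢ/nᵢ) / Σ(bᵢcᵢ/nᵢ), where nᵢ is the stratum total.
Stratum 1 (Site A): n = 596; a·d/n = 21·195/596 = 6.8708; b·c/n = 155·225/596 = 58.5151
Stratum 2 (Site B): n = 522; a·d/n = 38·144/522 = 10.4828; b·c/n = 307·33/522 = 19.4080
OR_MH = (6.8708 + 10.4828) / (58.5151 + 19.4080) = 17.3536 / 77.9231 = 0.22270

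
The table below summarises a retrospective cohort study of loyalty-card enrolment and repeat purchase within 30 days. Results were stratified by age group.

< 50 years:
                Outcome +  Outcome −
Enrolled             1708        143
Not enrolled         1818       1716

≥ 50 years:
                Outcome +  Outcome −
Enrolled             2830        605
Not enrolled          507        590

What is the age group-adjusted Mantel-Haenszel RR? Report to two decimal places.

1.79

RR_MH = Σ(aᵢ·n₀ᵢ/nᵢ) / Σ(cᵢ·n₁ᵢ/nᵢ), with n₁ᵢ = aᵢ+bᵢ (exposed), n₀ᵢ = cᵢ+dᵢ (unexposed), nᵢ = n₁ᵢ+n₀ᵢ.
Stratum 1 (< 50 years): n₁ = 1851, n₀ = 3534, n = 5385; a·n₀/n = 1708·3534/5385 = 1120.9047; c·n₁/n = 1818·1851/5385 = 624.9058
Stratum 2 (≥ 50 years): n₁ = 3435, n₀ = 1097, n = 4532; a·n₀/n = 2830·1097/4532 = 685.0199; c·n₁/n = 507·3435/4532 = 384.2774
RR_MH = (1120.9047 + 685.0199) / (624.9058 + 384.2774) = 1805.9246 / 1009.1832 = 1.78949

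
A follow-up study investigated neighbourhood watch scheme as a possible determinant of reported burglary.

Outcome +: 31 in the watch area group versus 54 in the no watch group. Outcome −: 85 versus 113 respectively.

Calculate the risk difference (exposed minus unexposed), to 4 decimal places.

From the description: a = 31, b = 85, c = 54, d = 113.
Risk in exposed = 31/116 = 0.267241; risk in unexposed = 54/167 = 0.323353.
Risk difference = 0.267241 − 0.323353 = -0.056112

-0.0561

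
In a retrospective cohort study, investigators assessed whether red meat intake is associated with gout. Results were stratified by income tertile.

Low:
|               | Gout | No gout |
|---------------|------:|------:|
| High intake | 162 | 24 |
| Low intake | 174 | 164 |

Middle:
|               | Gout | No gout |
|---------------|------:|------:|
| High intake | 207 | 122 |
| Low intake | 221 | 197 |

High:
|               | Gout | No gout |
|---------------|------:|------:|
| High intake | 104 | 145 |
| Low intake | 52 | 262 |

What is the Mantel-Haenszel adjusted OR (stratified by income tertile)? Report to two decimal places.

OR_MH = Σ(aᵢdᵢ/nᵢ) / Σ(bᵢcᵢ/nᵢ), where nᵢ is the stratum total.
Stratum 1 (Low): n = 524; a·d/n = 162·164/524 = 50.7023; b·c/n = 24·174/524 = 7.9695
Stratum 2 (Middle): n = 747; a·d/n = 207·197/747 = 54.5904; b·c/n = 122·221/747 = 36.0937
Stratum 3 (High): n = 563; a·d/n = 104·262/563 = 48.3979; b·c/n = 145·52/563 = 13.3925
OR_MH = (50.7023 + 54.5904 + 48.3979) / (7.9695 + 36.0937 + 13.3925) = 153.6905 / 57.4557 = 2.67494

2.67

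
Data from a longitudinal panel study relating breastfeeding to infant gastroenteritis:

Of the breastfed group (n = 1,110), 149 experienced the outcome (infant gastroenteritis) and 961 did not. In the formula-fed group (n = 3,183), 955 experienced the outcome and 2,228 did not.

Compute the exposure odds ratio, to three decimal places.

From the description: a = 149, b = 961, c = 955, d = 2228.
OR = (a·d)/(b·c) = (149 × 2228) / (961 × 955) = 331972 / 917755 = 0.36172
Exposure is associated with lower odds of infant gastroenteritis (OR = 0.36 < 1).

0.362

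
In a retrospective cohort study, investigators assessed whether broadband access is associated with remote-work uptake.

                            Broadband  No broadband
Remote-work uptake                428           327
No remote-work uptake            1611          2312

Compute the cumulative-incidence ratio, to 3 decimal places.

1.694

Reading the table with exposure as columns: a = 428 (Broadband, case), b = 1611 (Broadband, non-case), c = 327 (No broadband, case), d = 2312.
Risk in exposed = 428/2039 = 0.20991; risk in unexposed = 327/2639 = 0.12391.
RR = 0.20991 / 0.12391 = 1.69402
The risk among the exposed is 1.69 times that among the unexposed.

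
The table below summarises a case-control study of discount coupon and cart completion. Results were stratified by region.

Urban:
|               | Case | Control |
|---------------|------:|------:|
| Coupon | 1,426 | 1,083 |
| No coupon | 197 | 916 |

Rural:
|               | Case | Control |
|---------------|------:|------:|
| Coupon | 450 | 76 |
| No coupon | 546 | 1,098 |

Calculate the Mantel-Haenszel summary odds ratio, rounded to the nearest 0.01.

OR_MH = Σ(aᵢdᵢ/nᵢ) / Σ(bᵢcᵢ/nᵢ), where nᵢ is the stratum total.
Stratum 1 (Urban): n = 3622; a·d/n = 1426·916/3622 = 360.6339; b·c/n = 1083·197/3622 = 58.9042
Stratum 2 (Rural): n = 2170; a·d/n = 450·1098/2170 = 227.6959; b·c/n = 76·546/2170 = 19.1226
OR_MH = (360.6339 + 227.6959) / (58.9042 + 19.1226) = 588.3298 / 78.0268 = 7.54010

7.54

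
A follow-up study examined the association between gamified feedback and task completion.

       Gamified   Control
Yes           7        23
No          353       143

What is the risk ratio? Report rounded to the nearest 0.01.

Reading the table with exposure as columns: a = 7 (Gamified, case), b = 353 (Gamified, non-case), c = 23 (Control, case), d = 143.
Risk in exposed = 7/360 = 0.01944; risk in unexposed = 23/166 = 0.13855.
RR = 0.01944 / 0.13855 = 0.14034
The risk is 86% lower among the exposed than among the unexposed.

0.14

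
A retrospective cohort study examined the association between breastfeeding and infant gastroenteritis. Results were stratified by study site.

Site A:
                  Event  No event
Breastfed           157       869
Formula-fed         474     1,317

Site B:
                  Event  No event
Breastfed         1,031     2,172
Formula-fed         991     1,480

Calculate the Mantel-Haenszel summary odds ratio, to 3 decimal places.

0.651

OR_MH = Σ(aᵢdᵢ/nᵢ) / Σ(bᵢcᵢ/nᵢ), where nᵢ is the stratum total.
Stratum 1 (Site A): n = 2817; a·d/n = 157·1317/2817 = 73.4004; b·c/n = 869·474/2817 = 146.2215
Stratum 2 (Site B): n = 5674; a·d/n = 1031·1480/5674 = 268.9249; b·c/n = 2172·991/5674 = 379.3535
OR_MH = (73.4004 + 268.9249) / (146.2215 + 379.3535) = 342.3253 / 525.5751 = 0.65133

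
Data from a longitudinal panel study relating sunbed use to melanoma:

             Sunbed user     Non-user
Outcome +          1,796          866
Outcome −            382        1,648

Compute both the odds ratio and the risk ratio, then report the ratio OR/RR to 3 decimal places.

3.738

Reading the table with exposure as columns: a = 1796 (Sunbed user, case), b = 382 (Sunbed user, non-case), c = 866 (Non-user, case), d = 1648.
OR = (1796·1648)/(382·866) = 2959808/330812 = 8.94710
Risk in exposed = 1796/2178 = 0.82461; risk in unexposed = 866/2514 = 0.34447; RR = 2.39384
OR/RR = 8.94710 / 2.39384 = 3.73755
The outcome is not rare, so the OR lies further from 1 than the RR.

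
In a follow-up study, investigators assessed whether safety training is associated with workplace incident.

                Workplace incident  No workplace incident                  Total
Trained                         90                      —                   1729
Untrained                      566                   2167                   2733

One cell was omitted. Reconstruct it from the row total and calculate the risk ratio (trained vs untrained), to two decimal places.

The missing cell is in the exposed row: 1729 − 90 = 1639.
So a = 90, b = 1639, c = 566, d = 2167.
RR = [a/(a+b)] / [c/(c+d)] = (90/1729) / (566/2733) = 0.05205/0.20710 = 0.25135

0.25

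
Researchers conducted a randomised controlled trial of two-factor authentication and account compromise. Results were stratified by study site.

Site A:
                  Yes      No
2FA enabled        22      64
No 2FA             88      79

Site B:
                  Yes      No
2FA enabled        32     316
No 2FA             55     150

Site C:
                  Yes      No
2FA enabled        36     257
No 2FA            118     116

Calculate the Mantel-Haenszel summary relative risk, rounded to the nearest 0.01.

0.33

RR_MH = Σ(aᵢ·n₀ᵢ/nᵢ) / Σ(cᵢ·n₁ᵢ/nᵢ), with n₁ᵢ = aᵢ+bᵢ (exposed), n₀ᵢ = cᵢ+dᵢ (unexposed), nᵢ = n₁ᵢ+n₀ᵢ.
Stratum 1 (Site A): n₁ = 86, n₀ = 167, n = 253; a·n₀/n = 22·167/253 = 14.5217; c·n₁/n = 88·86/253 = 29.9130
Stratum 2 (Site B): n₁ = 348, n₀ = 205, n = 553; a·n₀/n = 32·205/553 = 11.8626; c·n₁/n = 55·348/553 = 34.6112
Stratum 3 (Site C): n₁ = 293, n₀ = 234, n = 527; a·n₀/n = 36·234/527 = 15.9848; c·n₁/n = 118·293/527 = 65.6053
RR_MH = (14.5217 + 11.8626 + 15.9848) / (29.9130 + 34.6112 + 65.6053) = 42.3691 / 130.1296 = 0.32559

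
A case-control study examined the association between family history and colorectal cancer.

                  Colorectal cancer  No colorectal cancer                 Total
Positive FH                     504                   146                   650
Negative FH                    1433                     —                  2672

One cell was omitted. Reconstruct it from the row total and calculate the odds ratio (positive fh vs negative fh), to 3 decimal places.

The missing cell is in the unexposed row: 2672 − 1433 = 1239.
So a = 504, b = 146, c = 1433, d = 1239.
OR = (a·d)/(b·c) = (504 × 1239) / (146 × 1433) = 624456 / 209218 = 2.98471

2.985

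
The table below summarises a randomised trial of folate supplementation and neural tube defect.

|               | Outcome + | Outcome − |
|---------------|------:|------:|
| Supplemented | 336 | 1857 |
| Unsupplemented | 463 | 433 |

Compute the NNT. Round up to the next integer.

Risk in treated group = 336/2193 = 0.15321; risk in control = 463/896 = 0.51674.
Absolute risk reduction = 0.51674 − 0.15321 = 0.36353
NNT = 1 / ARR = 1 / 0.36353 = 2.751 → round up → 3

3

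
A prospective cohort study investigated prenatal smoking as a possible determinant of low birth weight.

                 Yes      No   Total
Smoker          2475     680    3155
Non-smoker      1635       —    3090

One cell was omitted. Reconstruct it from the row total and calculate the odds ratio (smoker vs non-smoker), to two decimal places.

The missing cell is in the unexposed row: 3090 − 1635 = 1455.
So a = 2475, b = 680, c = 1635, d = 1455.
OR = (a·d)/(b·c) = (2475 × 1455) / (680 × 1635) = 3601125 / 1111800 = 3.23900

3.24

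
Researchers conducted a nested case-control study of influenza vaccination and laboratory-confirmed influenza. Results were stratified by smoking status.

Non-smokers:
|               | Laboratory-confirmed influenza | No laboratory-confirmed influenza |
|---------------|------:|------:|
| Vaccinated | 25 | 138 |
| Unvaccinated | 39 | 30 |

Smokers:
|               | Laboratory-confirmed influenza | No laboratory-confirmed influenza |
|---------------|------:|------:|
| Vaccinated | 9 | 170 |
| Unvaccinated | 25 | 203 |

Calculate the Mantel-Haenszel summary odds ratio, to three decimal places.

0.230

OR_MH = Σ(aᵢdᵢ/nᵢ) / Σ(bᵢcᵢ/nᵢ), where nᵢ is the stratum total.
Stratum 1 (Non-smokers): n = 232; a·d/n = 25·30/232 = 3.2328; b·c/n = 138·39/232 = 23.1983
Stratum 2 (Smokers): n = 407; a·d/n = 9·203/407 = 4.4889; b·c/n = 170·25/407 = 10.4423
OR_MH = (3.2328 + 4.4889) / (23.1983 + 10.4423) = 7.7217 / 33.6405 = 0.22954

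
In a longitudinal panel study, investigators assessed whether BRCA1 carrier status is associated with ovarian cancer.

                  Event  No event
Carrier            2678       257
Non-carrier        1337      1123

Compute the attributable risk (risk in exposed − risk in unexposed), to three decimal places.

0.369

Cells: a = 2678, b = 257, c = 1337, d = 1123.
Risk in exposed = 2678/2935 = 0.912436; risk in unexposed = 1337/2460 = 0.543496.
Risk difference = 0.912436 − 0.543496 = 0.368940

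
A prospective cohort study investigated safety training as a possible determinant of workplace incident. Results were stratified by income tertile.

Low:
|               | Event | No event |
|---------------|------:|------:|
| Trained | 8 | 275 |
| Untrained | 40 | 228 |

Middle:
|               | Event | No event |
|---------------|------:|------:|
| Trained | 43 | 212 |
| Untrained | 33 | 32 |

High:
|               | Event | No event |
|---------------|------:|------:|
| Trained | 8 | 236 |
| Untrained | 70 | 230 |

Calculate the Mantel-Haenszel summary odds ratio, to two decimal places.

OR_MH = Σ(aᵢdᵢ/nᵢ) / Σ(bᵢcᵢ/nᵢ), where nᵢ is the stratum total.
Stratum 1 (Low): n = 551; a·d/n = 8·228/551 = 3.3103; b·c/n = 275·40/551 = 19.9637
Stratum 2 (Middle): n = 320; a·d/n = 43·32/320 = 4.3000; b·c/n = 212·33/320 = 21.8625
Stratum 3 (High): n = 544; a·d/n = 8·230/544 = 3.3824; b·c/n = 236·70/544 = 30.3676
OR_MH = (3.3103 + 4.3000 + 3.3824) / (19.9637 + 21.8625 + 30.3676) = 10.9927 / 72.1938 = 0.15227

0.15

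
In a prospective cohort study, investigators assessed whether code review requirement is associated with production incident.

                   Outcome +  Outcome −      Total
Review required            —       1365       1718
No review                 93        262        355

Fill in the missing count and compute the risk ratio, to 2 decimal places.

0.78

The missing cell is in the exposed row: 1718 − 1365 = 353.
So a = 353, b = 1365, c = 93, d = 262.
RR = [a/(a+b)] / [c/(c+d)] = (353/1718) / (93/355) = 0.20547/0.26197 = 0.78433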